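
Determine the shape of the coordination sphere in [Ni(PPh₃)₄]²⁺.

Ligand charges: triphenylphosphine is neutral. With an overall charge of +2 the nickel centre must be in the +2 oxidation state.
Ni sits in group 10, so the d-electron count is 10 − 2 = 8.
Coordination number: 4.
Triphenylphosphine is a strong-field ligand (high in the spectrochemical series).
A 3d d⁸ ion with strong-field ligands gains enough CFSE to favour square planar over tetrahedral.

square planar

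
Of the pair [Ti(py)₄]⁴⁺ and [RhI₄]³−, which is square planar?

[RhI₄]³−

For [Ti(py)₄]⁴⁺: Summing ligand charges against the +4 overall charge gives an oxidation state of +4 for titanium. Titanium is a group-4 element; Ti(IV) is therefore d⁰. A d⁰ ion has no crystal-field stabilisation preference between square planar and tetrahedral, so four ligands adopt the sterically favoured tetrahedral geometry. → tetrahedral.
For [RhI₄]³−: Summing ligand charges against the −3 overall charge gives an oxidation state of +1 for rhodium. Rh sits in group 9, so the d-electron count is 9 − 1 = 8. A 4d d⁸ ion has a large crystal-field splitting; square planar leaves the high-energy d_{x²−y²} orbital empty and maximises CFSE. → square planar.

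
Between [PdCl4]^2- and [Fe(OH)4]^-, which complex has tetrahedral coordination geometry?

[Fe(OH)4]^-

For [PdCl4]^2-: Summing ligand charges against the −2 overall charge gives an oxidation state of +2 for palladium. Palladium is a group-10 element; Pd(II) is therefore d⁸. A 4d d⁸ ion has a large crystal-field splitting; square planar leaves the high-energy d_{x²−y²} orbital empty and maximises CFSE. → square planar.
For [Fe(OH)4]^-: Each hydroxide is −1; balancing the −1 overall charge requires Fe(III). Iron is a group-8 element; Fe(III) is therefore d⁵. A high-spin d⁵ ion has zero CFSE in either geometry, so four ligands adopt the sterically favoured tetrahedral geometry. → tetrahedral.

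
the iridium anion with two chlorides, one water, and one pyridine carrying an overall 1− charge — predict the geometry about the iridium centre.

Summing ligand charges against the −1 overall charge gives an oxidation state of +1 for iridium.
Iridium is a group-9 element; Ir(I) is therefore d⁸.
Coordination number: 4.
A 5d d⁸ ion has a large crystal-field splitting; square planar leaves the high-energy d_{x²−y²} orbital empty and maximises CFSE.

square planar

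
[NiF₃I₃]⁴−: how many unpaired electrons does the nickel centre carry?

Each fluoride is −1; each iodide is −1; balancing the −4 overall charge requires Ni(II).
Nickel is a group-10 element; Ni(II) is therefore d⁸.
In an octahedral field the d⁸ configuration is t₂g⁶e_g² (only one arrangement possible), giving 2 unpaired electrons.

2 unpaired electrons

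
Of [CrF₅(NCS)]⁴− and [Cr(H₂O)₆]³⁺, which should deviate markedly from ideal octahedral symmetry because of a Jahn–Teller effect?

[CrF₅(NCS)]⁴−: Summing ligand charges against the −4 overall charge gives an oxidation state of +2 for chromium. Cr sits in group 6, so the d-electron count is 6 − 2 = 4. Fluoride and isothiocyanate are weak-field ligands for a first-row metal, so the complex is high-spin. The t₂g³e_g¹ (high-spin) configuration has an unevenly filled e_g set; the Jahn–Teller theorem predicts a tetragonal distortion (typically axial elongation) to lift the degeneracy.
[Cr(H₂O)₆]³⁺: Ligand charges: water is neutral. With an overall charge of +3 the chromium centre must be in the +3 oxidation state. Group 6 minus oxidation state 3 gives a d³ configuration. The d³ configuration leaves the e_g set evenly filled (or empty) — no strong Jahn–Teller driving force.

[CrF₅(NCS)]⁴−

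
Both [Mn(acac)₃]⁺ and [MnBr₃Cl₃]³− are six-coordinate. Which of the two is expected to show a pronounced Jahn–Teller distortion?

[Mn(acac)₃]⁺: Summing ligand charges against the +1 overall charge gives an oxidation state of +4 for manganese. Mn sits in group 7, so the d-electron count is 7 − 4 = 3. The d³ configuration leaves the e_g set evenly filled (or empty) — no strong Jahn–Teller driving force.
[MnBr₃Cl₃]³−: Ligand charges: each bromide is −1; each chloride is −1. With an overall charge of −3 the manganese centre must be in the +3 oxidation state. Mn sits in group 7, so the d-electron count is 7 − 3 = 4. Bromide and chloride are weak-field ligands for a first-row metal, so the complex is high-spin. The t₂g³e_g¹ (high-spin) configuration has an unevenly filled e_g set; the Jahn–Teller theorem predicts a tetragonal distortion (typically axial elongation) to lift the degeneracy.

[MnBr₃Cl₃]³−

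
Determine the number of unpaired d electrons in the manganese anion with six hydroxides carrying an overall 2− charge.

Each hydroxide is −1; balancing the −2 overall charge requires Mn(IV).
Group 7 minus oxidation state 4 gives a d³ configuration.
In an octahedral field the d³ configuration is t₂g³e_g⁰ (only one arrangement possible), giving 3 unpaired electrons.

3 unpaired electrons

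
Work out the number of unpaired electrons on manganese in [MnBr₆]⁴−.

Summing ligand charges against the −4 overall charge gives an oxidation state of +2 for manganese.
Manganese is a group-7 element; Mn(II) is therefore d⁵.
The spin state decides the count: Bromide is a weak-field ligand for a first-row metal, so the complex is high-spin.
An octahedral high-spin d⁵ ion is t₂g³e_g², giving 5 unpaired electrons.

5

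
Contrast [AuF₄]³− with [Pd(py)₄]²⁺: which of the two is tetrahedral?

For [AuF₄]³−: Summing ligand charges against the −3 overall charge gives an oxidation state of +1 for gold. Gold is a group-11 element; Au(I) is therefore d¹⁰. A d¹⁰ ion has no crystal-field stabilisation preference between square planar and tetrahedral, so four ligands adopt the sterically favoured tetrahedral geometry. → tetrahedral.
For [Pd(py)₄]²⁺: Ligand charges: pyridine is neutral. With an overall charge of +2 the palladium centre must be in the +2 oxidation state. Group 10 minus oxidation state 2 gives a d⁸ configuration. A 4d d⁸ ion has a large crystal-field splitting; square planar leaves the high-energy d_{x²−y²} orbital empty and maximises CFSE. → square planar.

[AuF₄]³−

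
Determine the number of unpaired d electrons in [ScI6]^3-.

0

Ligand charges: each iodide is −1. With an overall charge of −3 the scandium centre must be in the +3 oxidation state.
Scandium is a group-3 element; Sc(III) is therefore d⁰.
In an octahedral field the d⁰ configuration is t₂g⁰e_g⁰, giving 0 unpaired electrons.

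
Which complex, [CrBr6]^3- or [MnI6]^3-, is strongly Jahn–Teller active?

[CrBr6]^3-: Summing ligand charges against the −3 overall charge gives an oxidation state of +3 for chromium. Group 6 minus oxidation state 3 gives a d³ configuration. The d³ configuration leaves the e_g set evenly filled (or empty) — no strong Jahn–Teller driving force.
[MnI6]^3-: Each iodide is −1; balancing the −3 overall charge requires Mn(III). Manganese is a group-7 element; Mn(III) is therefore d⁴. Iodide is a weak-field ligand for a first-row metal, so the complex is high-spin. The t₂g³e_g¹ (high-spin) configuration has an unevenly filled e_g set; the Jahn–Teller theorem predicts a tetragonal distortion (typically axial elongation) to lift the degeneracy.

[MnI6]^3-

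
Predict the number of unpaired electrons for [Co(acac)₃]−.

3

Each acetylacetonate is −1; balancing the −1 overall charge requires Co(II).
Group 9 minus oxidation state 2 gives a d⁷ configuration.
Counting donor atoms: 3×acetylacetonate (bidentate) → 6 donors. Coordination number = 6.
The spin state decides the count: Acetylacetonate is a weak-field ligand for a first-row metal, so the complex is high-spin.
An octahedral high-spin d⁷ ion is t₂g⁵e_g², giving 3 unpaired electrons.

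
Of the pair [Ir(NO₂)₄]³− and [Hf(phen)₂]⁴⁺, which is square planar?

[Ir(NO₂)₄]³−

For [Ir(NO₂)₄]³−: Ligand charges: each nitro (N-bound nitrite) is −1. With an overall charge of −3 the iridium centre must be in the +1 oxidation state. Ir sits in group 9, so the d-electron count is 9 − 1 = 8. A 5d d⁸ ion has a large crystal-field splitting; square planar leaves the high-energy d_{x²−y²} orbital empty and maximises CFSE. → square planar.
For [Hf(phen)₂]⁴⁺: 1,10-phenanthroline is neutral; balancing the +4 overall charge requires Hf(IV). Hf sits in group 4, so the d-electron count is 4 − 4 = 0. A d⁰ ion has no crystal-field stabilisation preference between square planar and tetrahedral, so four ligands adopt the sterically favoured tetrahedral geometry. → tetrahedral.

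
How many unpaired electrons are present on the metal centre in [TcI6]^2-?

Summing ligand charges against the −2 overall charge gives an oxidation state of +4 for technetium.
Technetium is a group-7 element; Tc(IV) is therefore d³.
In an octahedral field the d³ configuration is t₂g³e_g⁰ (only one arrangement possible), giving 3 unpaired electrons.

3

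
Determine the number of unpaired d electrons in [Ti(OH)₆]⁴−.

2

Ligand charges: each hydroxide is −1. With an overall charge of −4 the titanium centre must be in the +2 oxidation state.
Group 4 minus oxidation state 2 gives a d² configuration.
In an octahedral field the d² configuration is t₂g²e_g⁰ (only one arrangement possible), giving 2 unpaired electrons.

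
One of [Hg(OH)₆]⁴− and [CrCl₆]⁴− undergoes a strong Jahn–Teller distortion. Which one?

[Hg(OH)₆]⁴−: Summing ligand charges against the −4 overall charge gives an oxidation state of +2 for mercury. Hg sits in group 12, so the d-electron count is 12 − 2 = 10. The d¹⁰ configuration leaves the e_g set evenly filled (or empty) — no strong Jahn–Teller driving force.
[CrCl₆]⁴−: Summing ligand charges against the −4 overall charge gives an oxidation state of +2 for chromium. Cr sits in group 6, so the d-electron count is 6 − 2 = 4. Chloride is a weak-field ligand for a first-row metal, so the complex is high-spin. The t₂g³e_g¹ (high-spin) configuration has an unevenly filled e_g set; the Jahn–Teller theorem predicts a tetragonal distortion (typically axial elongation) to lift the degeneracy.

[CrCl₆]⁴−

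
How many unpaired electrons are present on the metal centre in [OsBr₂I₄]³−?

Summing ligand charges against the −3 overall charge gives an oxidation state of +3 for osmium.
Os sits in group 8, so the d-electron count is 8 − 3 = 5.
The spin state decides the count: a 5d ion has a large Δₒ and is invariably low-spin.
An octahedral low-spin d⁵ ion is t₂g⁵e_g⁰, giving 1 unpaired electron.

1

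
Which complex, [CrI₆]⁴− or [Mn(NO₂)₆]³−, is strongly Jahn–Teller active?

[CrI₆]⁴−: Each iodide is −1; balancing the −4 overall charge requires Cr(II). Chromium is a group-6 element; Cr(II) is therefore d⁴. Iodide is a weak-field ligand for a first-row metal, so the complex is high-spin. The t₂g³e_g¹ (high-spin) configuration has an unevenly filled e_g set; the Jahn–Teller theorem predicts a tetragonal distortion (typically axial elongation) to lift the degeneracy.
[Mn(NO₂)₆]³−: Each nitro (N-bound nitrite) is −1; balancing the −3 overall charge requires Mn(III). Mn sits in group 7, so the d-electron count is 7 − 3 = 4. Nitro (N-bound nitrite) is a strong-field ligand (high in the spectrochemical series) for a first-row metal, so the complex is low-spin. The d⁴ configuration leaves the e_g set evenly filled (or empty) — no strong Jahn–Teller driving force.

[CrI₆]⁴−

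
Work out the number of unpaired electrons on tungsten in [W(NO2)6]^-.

1

Ligand charges: each nitro (N-bound nitrite) is −1. With an overall charge of −1 the tungsten centre must be in the +5 oxidation state.
Group 6 minus oxidation state 5 gives a d¹ configuration.
In an octahedral field the d¹ configuration is t₂g¹e_g⁰ (only one arrangement possible), giving 1 unpaired electron.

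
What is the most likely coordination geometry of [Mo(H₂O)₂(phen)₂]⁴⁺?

Water is neutral; 1,10-phenanthroline is neutral; balancing the +4 overall charge requires Mo(IV).
Group 6 minus oxidation state 4 gives a d² configuration.
Counting donor atoms: 2×water (monodentate) → 2 donors; 2×1,10-phenanthroline (bidentate) → 4 donors. Coordination number = 6.
Six donors around a single metal centre give an octahedral coordination sphere.

octahedral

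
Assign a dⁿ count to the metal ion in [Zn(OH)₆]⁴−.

Summing ligand charges against the −4 overall charge gives an oxidation state of +2 for zinc.
Zinc is a group-12 element; Zn(II) is therefore d¹⁰.

d¹⁰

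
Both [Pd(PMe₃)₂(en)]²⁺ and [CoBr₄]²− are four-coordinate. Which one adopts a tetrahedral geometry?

For [Pd(PMe₃)₂(en)]²⁺: Summing ligand charges against the +2 overall charge gives an oxidation state of +2 for palladium. Palladium is a group-10 element; Pd(II) is therefore d⁸. A 4d d⁸ ion has a large crystal-field splitting; square planar leaves the high-energy d_{x²−y²} orbital empty and maximises CFSE. → square planar.
For [CoBr₄]²−: Ligand charges: each bromide is −1. With an overall charge of −2 the cobalt centre must be in the +2 oxidation state. Co sits in group 9, so the d-electron count is 9 − 2 = 7. For a high-spin 3d d⁷ ion with weak-field ligands the small Δₜ gives little square-planar CFSE advantage, so four ligands adopt the sterically favoured tetrahedral geometry. → tetrahedral.

[CoBr₄]²−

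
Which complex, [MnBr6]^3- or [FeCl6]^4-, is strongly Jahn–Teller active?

[MnBr6]^3-: Summing ligand charges against the −3 overall charge gives an oxidation state of +3 for manganese. Mn sits in group 7, so the d-electron count is 7 − 3 = 4. Bromide is a weak-field ligand for a first-row metal, so the complex is high-spin. The t₂g³e_g¹ (high-spin) configuration has an unevenly filled e_g set; the Jahn–Teller theorem predicts a tetragonal distortion (typically axial elongation) to lift the degeneracy.
[FeCl6]^4-: Summing ligand charges against the −4 overall charge gives an oxidation state of +2 for iron. Group 8 minus oxidation state 2 gives a d⁶ configuration. Chloride is a weak-field ligand for a first-row metal, so the complex is high-spin. The d⁶ configuration leaves the e_g set evenly filled (or empty) — no strong Jahn–Teller driving force.

[MnBr6]^3-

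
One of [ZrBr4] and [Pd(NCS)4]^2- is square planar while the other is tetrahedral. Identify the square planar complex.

[Pd(NCS)4]^2-

For [ZrBr4]: Ligand charges: each bromide is −1. With an overall charge of 0 the zirconium centre must be in the +4 oxidation state. Group 4 minus oxidation state 4 gives a d⁰ configuration. A d⁰ ion has no crystal-field stabilisation preference between square planar and tetrahedral, so four ligands adopt the sterically favoured tetrahedral geometry. → tetrahedral.
For [Pd(NCS)4]^2-: Ligand charges: each isothiocyanate is −1. With an overall charge of −2 the palladium centre must be in the +2 oxidation state. Palladium is a group-10 element; Pd(II) is therefore d⁸. A 4d d⁸ ion has a large crystal-field splitting; square planar leaves the high-energy d_{x²−y²} orbital empty and maximises CFSE. → square planar.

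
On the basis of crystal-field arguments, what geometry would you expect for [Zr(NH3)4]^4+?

tetrahedral

Ligand charges: ammonia is neutral. With an overall charge of +4 the zirconium centre must be in the +4 oxidation state.
Zr sits in group 4, so the d-electron count is 4 − 4 = 0.
With 4 monodentate ligands the coordination number is 4.
A d⁰ ion has no crystal-field stabilisation preference between square planar and tetrahedral, so four ligands adopt the sterically favoured tetrahedral geometry.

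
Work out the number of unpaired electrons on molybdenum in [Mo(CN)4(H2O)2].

2

Each cyanide is −1; water is neutral; balancing the 0 overall charge requires Mo(IV).
Group 6 minus oxidation state 4 gives a d² configuration.
In an octahedral field the d² configuration is t₂g²e_g⁰ (only one arrangement possible), giving 2 unpaired electrons.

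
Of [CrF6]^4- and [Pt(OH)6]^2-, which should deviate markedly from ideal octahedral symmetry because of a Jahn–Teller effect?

[CrF6]^4-

[CrF6]^4-: Each fluoride is −1; balancing the −4 overall charge requires Cr(II). Cr sits in group 6, so the d-electron count is 6 − 2 = 4. Fluoride is a weak-field ligand for a first-row metal, so the complex is high-spin. The t₂g³e_g¹ (high-spin) configuration has an unevenly filled e_g set; the Jahn–Teller theorem predicts a tetragonal distortion (typically axial elongation) to lift the degeneracy.
[Pt(OH)6]^2-: Summing ligand charges against the −2 overall charge gives an oxidation state of +4 for platinum. Pt sits in group 10, so the d-electron count is 10 − 4 = 6. A 5d ion has a large Δₒ and is invariably low-spin. The d⁶ configuration leaves the e_g set evenly filled (or empty) — no strong Jahn–Teller driving force.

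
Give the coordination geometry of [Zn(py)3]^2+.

Summing ligand charges against the +2 overall charge gives an oxidation state of +2 for zinc.
Group 12 minus oxidation state 2 gives a d¹⁰ configuration.
With 3 monodentate ligands the coordination number is 3.
Three ligands around a d¹⁰ centre minimise repulsion in a trigonal-planar arrangement.

trigonal planar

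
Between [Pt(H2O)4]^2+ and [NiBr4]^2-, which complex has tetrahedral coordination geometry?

For [Pt(H2O)4]^2+: Ligand charges: water is neutral. With an overall charge of +2 the platinum centre must be in the +2 oxidation state. Pt sits in group 10, so the d-electron count is 10 − 2 = 8. A 5d d⁸ ion has a large crystal-field splitting; square planar leaves the high-energy d_{x²−y²} orbital empty and maximises CFSE. → square planar.
For [NiBr4]^2-: Summing ligand charges against the −2 overall charge gives an oxidation state of +2 for nickel. Ni sits in group 10, so the d-electron count is 10 − 2 = 8. Bromide is a weak-field ligand. With weak-field ligands the CFSE gain from square planar is small, so a 3d d⁸ ion takes the sterically preferred tetrahedral geometry. → tetrahedral.

[NiBr4]^2-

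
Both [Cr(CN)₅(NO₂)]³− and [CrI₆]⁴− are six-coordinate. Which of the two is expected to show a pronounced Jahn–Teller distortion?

[CrI₆]⁴−

[Cr(CN)₅(NO₂)]³−: Summing ligand charges against the −3 overall charge gives an oxidation state of +3 for chromium. Group 6 minus oxidation state 3 gives a d³ configuration. The d³ configuration leaves the e_g set evenly filled (or empty) — no strong Jahn–Teller driving force.
[CrI₆]⁴−: Each iodide is −1; balancing the −4 overall charge requires Cr(II). Cr sits in group 6, so the d-electron count is 6 − 2 = 4. Iodide is a weak-field ligand for a first-row metal, so the complex is high-spin. The t₂g³e_g¹ (high-spin) configuration has an unevenly filled e_g set; the Jahn–Teller theorem predicts a tetragonal distortion (typically axial elongation) to lift the degeneracy.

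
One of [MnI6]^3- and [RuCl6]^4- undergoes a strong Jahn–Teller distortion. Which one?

[MnI6]^3-: Each iodide is −1; balancing the −3 overall charge requires Mn(III). Mn sits in group 7, so the d-electron count is 7 − 3 = 4. Iodide is a weak-field ligand for a first-row metal, so the complex is high-spin. The t₂g³e_g¹ (high-spin) configuration has an unevenly filled e_g set; the Jahn–Teller theorem predicts a tetragonal distortion (typically axial elongation) to lift the degeneracy.
[RuCl6]^4-: Each chloride is −1; balancing the −4 overall charge requires Ru(II). Group 8 minus oxidation state 2 gives a d⁶ configuration. A 4d ion has a large Δₒ and is invariably low-spin. The d⁶ configuration leaves the e_g set evenly filled (or empty) — no strong Jahn–Teller driving force.

[MnI6]^3-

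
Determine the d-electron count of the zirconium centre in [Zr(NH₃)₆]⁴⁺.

Ligand charges: ammonia is neutral. With an overall charge of +4 the zirconium centre must be in the +4 oxidation state.
Group 4 minus oxidation state 4 gives a d⁰ configuration.

d0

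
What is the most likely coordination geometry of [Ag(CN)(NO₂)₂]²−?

Summing ligand charges against the −2 overall charge gives an oxidation state of +1 for silver.
Group 11 minus oxidation state 1 gives a d¹⁰ configuration.
With 3 monodentate ligands the coordination number is 3.
Three ligands around a d¹⁰ centre minimise repulsion in a trigonal-planar arrangement.

trigonal planar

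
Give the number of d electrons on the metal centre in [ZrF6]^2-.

Each fluoride is −1; balancing the −2 overall charge requires Zr(IV).
Zr sits in group 4, so the d-electron count is 4 − 4 = 0.

d⁰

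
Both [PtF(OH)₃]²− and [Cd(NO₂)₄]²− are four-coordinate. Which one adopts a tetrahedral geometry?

For [PtF(OH)₃]²−: Ligand charges: each fluoride is −1; each hydroxide is −1. With an overall charge of −2 the platinum centre must be in the +2 oxidation state. Pt sits in group 10, so the d-electron count is 10 − 2 = 8. A 5d d⁸ ion has a large crystal-field splitting; square planar leaves the high-energy d_{x²−y²} orbital empty and maximises CFSE. → square planar.
For [Cd(NO₂)₄]²−: Summing ligand charges against the −2 overall charge gives an oxidation state of +2 for cadmium. Group 12 minus oxidation state 2 gives a d¹⁰ configuration. A d¹⁰ ion has no crystal-field stabilisation preference between square planar and tetrahedral, so four ligands adopt the sterically favoured tetrahedral geometry. → tetrahedral.

[Cd(NO₂)₄]²−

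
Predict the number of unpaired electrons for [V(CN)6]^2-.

1

Ligand charges: each cyanide is −1. With an overall charge of −2 the vanadium centre must be in the +4 oxidation state.
Vanadium is a group-5 element; V(IV) is therefore d¹.
In an octahedral field the d¹ configuration is t₂g¹e_g⁰ (only one arrangement possible), giving 1 unpaired electron.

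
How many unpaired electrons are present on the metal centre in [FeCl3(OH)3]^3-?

Ligand charges: each chloride is −1; each hydroxide is −1. With an overall charge of −3 the iron centre must be in the +3 oxidation state.
Iron is a group-8 element; Fe(III) is therefore d⁵.
The spin state decides the count: Chloride and hydroxide are weak-field ligands for a first-row metal, so the complex is high-spin.
An octahedral high-spin d⁵ ion is t₂g³e_g², giving 5 unpaired electrons.

5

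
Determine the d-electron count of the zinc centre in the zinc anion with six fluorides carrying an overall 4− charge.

d10

Ligand charges: each fluoride is −1. With an overall charge of −4 the zinc centre must be in the +2 oxidation state.
Zn sits in group 12, so the d-electron count is 12 − 2 = 10.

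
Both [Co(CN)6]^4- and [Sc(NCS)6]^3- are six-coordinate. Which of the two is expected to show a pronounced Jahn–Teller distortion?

[Co(CN)6]^4-: Each cyanide is −1; balancing the −4 overall charge requires Co(II). Group 9 minus oxidation state 2 gives a d⁷ configuration. Cyanide is a strong-field ligand (high in the spectrochemical series) for a first-row metal, so the complex is low-spin. The t₂g⁶e_g¹ (low-spin) configuration has an unevenly filled e_g set; the Jahn–Teller theorem predicts a tetragonal distortion (typically axial elongation) to lift the degeneracy.
[Sc(NCS)6]^3-: Each isothiocyanate is −1; balancing the −3 overall charge requires Sc(III). Scandium is a group-3 element; Sc(III) is therefore d⁰. The d⁰ configuration leaves the e_g set evenly filled (or empty) — no strong Jahn–Teller driving force.

[Co(CN)6]^4-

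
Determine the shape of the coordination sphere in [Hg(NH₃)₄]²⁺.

tetrahedral

Ligand charges: ammonia is neutral. With an overall charge of +2 the mercury centre must be in the +2 oxidation state.
Mercury is a group-12 element; Hg(II) is therefore d¹⁰.
With 4 monodentate ligands the coordination number is 4.
A d¹⁰ ion has no crystal-field stabilisation preference between square planar and tetrahedral, so four ligands adopt the sterically favoured tetrahedral geometry.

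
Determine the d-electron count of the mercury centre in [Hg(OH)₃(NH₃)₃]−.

d¹⁰

Ligand charges: each hydroxide is −1; ammonia is neutral. With an overall charge of −1 the mercury centre must be in the +2 oxidation state.
Hg sits in group 12, so the d-electron count is 12 − 2 = 10.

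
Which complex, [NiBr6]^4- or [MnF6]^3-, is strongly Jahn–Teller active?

[MnF6]^3-

[NiBr6]^4-: Ligand charges: each bromide is −1. With an overall charge of −4 the nickel centre must be in the +2 oxidation state. Ni sits in group 10, so the d-electron count is 10 − 2 = 8. The d⁸ configuration leaves the e_g set evenly filled (or empty) — no strong Jahn–Teller driving force.
[MnF6]^3-: Each fluoride is −1; balancing the −3 overall charge requires Mn(III). Mn sits in group 7, so the d-electron count is 7 − 3 = 4. Fluoride is a weak-field ligand for a first-row metal, so the complex is high-spin. The t₂g³e_g¹ (high-spin) configuration has an unevenly filled e_g set; the Jahn–Teller theorem predicts a tetragonal distortion (typically axial elongation) to lift the degeneracy.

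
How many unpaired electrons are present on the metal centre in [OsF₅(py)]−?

2 unpaired electrons

Ligand charges: each fluoride is −1; pyridine is neutral. With an overall charge of −1 the osmium centre must be in the +4 oxidation state.
Osmium is a group-8 element; Os(IV) is therefore d⁴.
The spin state decides the count: a 5d ion has a large Δₒ and is invariably low-spin.
An octahedral low-spin d⁴ ion is t₂g⁴e_g⁰, giving 2 unpaired electrons.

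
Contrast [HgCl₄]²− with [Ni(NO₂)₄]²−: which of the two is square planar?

For [HgCl₄]²−: Summing ligand charges against the −2 overall charge gives an oxidation state of +2 for mercury. Mercury is a group-12 element; Hg(II) is therefore d¹⁰. A d¹⁰ ion has no crystal-field stabilisation preference between square planar and tetrahedral, so four ligands adopt the sterically favoured tetrahedral geometry. → tetrahedral.
For [Ni(NO₂)₄]²−: Each nitro (N-bound nitrite) is −1; balancing the −2 overall charge requires Ni(II). Nickel is a group-10 element; Ni(II) is therefore d⁸. Nitro (N-bound nitrite) is a strong-field ligand (high in the spectrochemical series). A 3d d⁸ ion with strong-field ligands gains enough CFSE to favour square planar over tetrahedral. → square planar.

[Ni(NO₂)₄]²−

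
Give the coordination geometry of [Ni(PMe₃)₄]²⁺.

Summing ligand charges against the +2 overall charge gives an oxidation state of +2 for nickel.
Group 10 minus oxidation state 2 gives a d⁸ configuration.
With 4 monodentate ligands the coordination number is 4.
Trimethylphosphine is a strong-field ligand (high in the spectrochemical series).
A 3d d⁸ ion with strong-field ligands gains enough CFSE to favour square planar over tetrahedral.

square planar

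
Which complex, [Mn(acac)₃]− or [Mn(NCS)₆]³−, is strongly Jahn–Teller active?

[Mn(NCS)₆]³−

[Mn(acac)₃]−: Summing ligand charges against the −1 overall charge gives an oxidation state of +2 for manganese. Group 7 minus oxidation state 2 gives a d⁵ configuration. Acetylacetonate is a weak-field ligand for a first-row metal, so the complex is high-spin. The d⁵ configuration leaves the e_g set evenly filled (or empty) — no strong Jahn–Teller driving force.
[Mn(NCS)₆]³−: Ligand charges: each isothiocyanate is −1. With an overall charge of −3 the manganese centre must be in the +3 oxidation state. Mn sits in group 7, so the d-electron count is 7 − 3 = 4. Isothiocyanate is a weak-field ligand for a first-row metal, so the complex is high-spin. The t₂g³e_g¹ (high-spin) configuration has an unevenly filled e_g set; the Jahn–Teller theorem predicts a tetragonal distortion (typically axial elongation) to lift the degeneracy.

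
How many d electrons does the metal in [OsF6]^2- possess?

d4

Ligand charges: each fluoride is −1. With an overall charge of −2 the osmium centre must be in the +4 oxidation state.
Group 8 minus oxidation state 4 gives a d⁴ configuration.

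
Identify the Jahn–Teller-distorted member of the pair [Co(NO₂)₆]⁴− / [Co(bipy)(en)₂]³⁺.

[Co(NO₂)₆]⁴−

[Co(NO₂)₆]⁴−: Summing ligand charges against the −4 overall charge gives an oxidation state of +2 for cobalt. Co sits in group 9, so the d-electron count is 9 − 2 = 7. Nitro (N-bound nitrite) is a strong-field ligand (high in the spectrochemical series) for a first-row metal, so the complex is low-spin. The t₂g⁶e_g¹ (low-spin) configuration has an unevenly filled e_g set; the Jahn–Teller theorem predicts a tetragonal distortion (typically axial elongation) to lift the degeneracy.
[Co(bipy)(en)₂]³⁺: 2,2′-bipyridine is neutral; ethylenediamine is neutral; balancing the +3 overall charge requires Co(III). Cobalt is a group-9 element; Co(III) is therefore d⁶. Co(III) has an exceptionally large octahedral splitting and is low-spin with essentially every ligand except fluoride. The d⁶ configuration leaves the e_g set evenly filled (or empty) — no strong Jahn–Teller driving force.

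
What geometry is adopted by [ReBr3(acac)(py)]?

octahedral

Ligand charges: each bromide is −1; each acetylacetonate is −1; pyridine is neutral. With an overall charge of 0 the rhenium centre must be in the +4 oxidation state.
Rhenium is a group-7 element; Re(IV) is therefore d³.
Counting donor atoms: 3×bromide (monodentate) → 3 donors; 1×acetylacetonate (bidentate) → 2 donors; 1×pyridine (monodentate) → 1 donor. Coordination number = 6.
Six donors around a single metal centre give an octahedral coordination sphere.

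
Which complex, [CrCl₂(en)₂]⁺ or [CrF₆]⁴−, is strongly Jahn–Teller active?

[CrCl₂(en)₂]⁺: Each chloride is −1; ethylenediamine is neutral; balancing the +1 overall charge requires Cr(III). Group 6 minus oxidation state 3 gives a d³ configuration. The d³ configuration leaves the e_g set evenly filled (or empty) — no strong Jahn–Teller driving force.
[CrF₆]⁴−: Summing ligand charges against the −4 overall charge gives an oxidation state of +2 for chromium. Cr sits in group 6, so the d-electron count is 6 − 2 = 4. Fluoride is a weak-field ligand for a first-row metal, so the complex is high-spin. The t₂g³e_g¹ (high-spin) configuration has an unevenly filled e_g set; the Jahn–Teller theorem predicts a tetragonal distortion (typically axial elongation) to lift the degeneracy.

[CrF₆]⁴−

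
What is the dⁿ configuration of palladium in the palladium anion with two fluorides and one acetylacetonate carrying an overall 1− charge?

Ligand charges: each fluoride is −1; each acetylacetonate is −1. With an overall charge of −1 the palladium centre must be in the +2 oxidation state.
Pd sits in group 10, so the d-electron count is 10 − 2 = 8.

d8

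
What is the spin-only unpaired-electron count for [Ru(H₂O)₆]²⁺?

Water is neutral; balancing the +2 overall charge requires Ru(II).
Group 8 minus oxidation state 2 gives a d⁶ configuration.
The spin state decides the count: a 4d ion has a large Δₒ and is invariably low-spin.
An octahedral low-spin d⁶ ion is t₂g⁶e_g⁰, giving 0 unpaired electrons.

0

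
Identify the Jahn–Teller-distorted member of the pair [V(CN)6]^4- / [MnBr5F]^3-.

[MnBr5F]^3-

[V(CN)6]^4-: Summing ligand charges against the −4 overall charge gives an oxidation state of +2 for vanadium. V sits in group 5, so the d-electron count is 5 − 2 = 3. The d³ configuration leaves the e_g set evenly filled (or empty) — no strong Jahn–Teller driving force.
[MnBr5F]^3-: Each bromide is −1; each fluoride is −1; balancing the −3 overall charge requires Mn(III). Mn sits in group 7, so the d-electron count is 7 − 3 = 4. Bromide and fluoride are weak-field ligands for a first-row metal, so the complex is high-spin. The t₂g³e_g¹ (high-spin) configuration has an unevenly filled e_g set; the Jahn–Teller theorem predicts a tetragonal distortion (typically axial elongation) to lift the degeneracy.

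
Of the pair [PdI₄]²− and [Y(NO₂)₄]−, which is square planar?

[PdI₄]²−

For [PdI₄]²−: Summing ligand charges against the −2 overall charge gives an oxidation state of +2 for palladium. Group 10 minus oxidation state 2 gives a d⁸ configuration. A 4d d⁸ ion has a large crystal-field splitting; square planar leaves the high-energy d_{x²−y²} orbital empty and maximises CFSE. → square planar.
For [Y(NO₂)₄]−: Ligand charges: each nitro (N-bound nitrite) is −1. With an overall charge of −1 the yttrium centre must be in the +3 oxidation state. Y sits in group 3, so the d-electron count is 3 − 3 = 0. A d⁰ ion has no crystal-field stabilisation preference between square planar and tetrahedral, so four ligands adopt the sterically favoured tetrahedral geometry. → tetrahedral.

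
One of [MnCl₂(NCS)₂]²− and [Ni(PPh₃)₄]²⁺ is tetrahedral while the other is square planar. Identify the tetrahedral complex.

[MnCl₂(NCS)₂]²−

For [MnCl₂(NCS)₂]²−: Summing ligand charges against the −2 overall charge gives an oxidation state of +2 for manganese. Manganese is a group-7 element; Mn(II) is therefore d⁵. A high-spin d⁵ ion has zero CFSE in either geometry, so four ligands adopt the sterically favoured tetrahedral geometry. → tetrahedral.
For [Ni(PPh₃)₄]²⁺: Triphenylphosphine is neutral; balancing the +2 overall charge requires Ni(II). Group 10 minus oxidation state 2 gives a d⁸ configuration. Triphenylphosphine is a strong-field ligand (high in the spectrochemical series). A 3d d⁸ ion with strong-field ligands gains enough CFSE to favour square planar over tetrahedral. → square planar.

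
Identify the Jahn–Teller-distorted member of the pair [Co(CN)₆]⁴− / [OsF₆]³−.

[Co(CN)₆]⁴−

[Co(CN)₆]⁴−: Summing ligand charges against the −4 overall charge gives an oxidation state of +2 for cobalt. Group 9 minus oxidation state 2 gives a d⁷ configuration. Cyanide is a strong-field ligand (high in the spectrochemical series) for a first-row metal, so the complex is low-spin. The t₂g⁶e_g¹ (low-spin) configuration has an unevenly filled e_g set; the Jahn–Teller theorem predicts a tetragonal distortion (typically axial elongation) to lift the degeneracy.
[OsF₆]³−: Summing ligand charges against the −3 overall charge gives an oxidation state of +3 for osmium. Os sits in group 8, so the d-electron count is 8 − 3 = 5. A 5d ion has a large Δₒ and is invariably low-spin. The d⁵ configuration leaves the e_g set evenly filled (or empty) — no strong Jahn–Teller driving force.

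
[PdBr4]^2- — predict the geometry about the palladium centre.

square planar

Summing ligand charges against the −2 overall charge gives an oxidation state of +2 for palladium.
Pd sits in group 10, so the d-electron count is 10 − 2 = 8.
With 4 monodentate ligands the coordination number is 4.
A 4d d⁸ ion has a large crystal-field splitting; square planar leaves the high-energy d_{x²−y²} orbital empty and maximises CFSE.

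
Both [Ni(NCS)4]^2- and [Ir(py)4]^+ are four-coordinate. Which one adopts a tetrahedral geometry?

[Ni(NCS)4]^2-

For [Ni(NCS)4]^2-: Each isothiocyanate is −1; balancing the −2 overall charge requires Ni(II). Nickel is a group-10 element; Ni(II) is therefore d⁸. Isothiocyanate is a weak-field ligand. With weak-field ligands the CFSE gain from square planar is small, so a 3d d⁸ ion takes the sterically preferred tetrahedral geometry. → tetrahedral.
For [Ir(py)4]^+: Pyridine is neutral; balancing the +1 overall charge requires Ir(I). Ir sits in group 9, so the d-electron count is 9 − 1 = 8. A 5d d⁸ ion has a large crystal-field splitting; square planar leaves the high-energy d_{x²−y²} orbital empty and maximises CFSE. → square planar.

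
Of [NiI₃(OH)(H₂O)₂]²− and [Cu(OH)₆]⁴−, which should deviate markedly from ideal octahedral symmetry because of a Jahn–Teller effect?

[NiI₃(OH)(H₂O)₂]²−: Each iodide is −1; each hydroxide is −1; water is neutral; balancing the −2 overall charge requires Ni(II). Ni sits in group 10, so the d-electron count is 10 − 2 = 8. The d⁸ configuration leaves the e_g set evenly filled (or empty) — no strong Jahn–Teller driving force.
[Cu(OH)₆]⁴−: Summing ligand charges against the −4 overall charge gives an oxidation state of +2 for copper. Group 11 minus oxidation state 2 gives a d⁹ configuration. The t₂g⁶e_g³ configuration has an unevenly filled e_g set; the Jahn–Teller theorem predicts a tetragonal distortion (typically axial elongation) to lift the degeneracy.

[Cu(OH)₆]⁴−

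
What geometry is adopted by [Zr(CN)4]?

tetrahedral

Ligand charges: each cyanide is −1. With an overall charge of 0 the zirconium centre must be in the +4 oxidation state.
Zirconium is a group-4 element; Zr(IV) is therefore d⁰.
With 4 monodentate ligands the coordination number is 4.
A d⁰ ion has no crystal-field stabilisation preference between square planar and tetrahedral, so four ligands adopt the sterically favoured tetrahedral geometry.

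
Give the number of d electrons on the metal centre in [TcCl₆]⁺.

Each chloride is −1; balancing the +1 overall charge requires Tc(VII).
Group 7 minus oxidation state 7 gives a d⁰ configuration.

d0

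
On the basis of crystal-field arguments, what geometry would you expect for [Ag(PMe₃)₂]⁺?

linear

Summing ligand charges against the +1 overall charge gives an oxidation state of +1 for silver.
Ag sits in group 11, so the d-electron count is 11 − 1 = 10.
Coordination number: 2.
A d¹⁰ ion with only two ligands adopts a linear arrangement (sp hybridisation; no CFSE preference).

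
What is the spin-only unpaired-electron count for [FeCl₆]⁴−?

Each chloride is −1; balancing the −4 overall charge requires Fe(II).
Group 8 minus oxidation state 2 gives a d⁶ configuration.
The spin state decides the count: Chloride is a weak-field ligand for a first-row metal, so the complex is high-spin.
An octahedral high-spin d⁶ ion is t₂g⁴e_g², giving 4 unpaired electrons.

4 unpaired electrons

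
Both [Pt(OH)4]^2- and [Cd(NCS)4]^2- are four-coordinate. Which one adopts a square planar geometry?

For [Pt(OH)4]^2-: Ligand charges: each hydroxide is −1. With an overall charge of −2 the platinum centre must be in the +2 oxidation state. Group 10 minus oxidation state 2 gives a d⁸ configuration. A 5d d⁸ ion has a large crystal-field splitting; square planar leaves the high-energy d_{x²−y²} orbital empty and maximises CFSE. → square planar.
For [Cd(NCS)4]^2-: Ligand charges: each isothiocyanate is −1. With an overall charge of −2 the cadmium centre must be in the +2 oxidation state. Cd sits in group 12, so the d-electron count is 12 − 2 = 10. A d¹⁰ ion has no crystal-field stabilisation preference between square planar and tetrahedral, so four ligands adopt the sterically favoured tetrahedral geometry. → tetrahedral.

[Pt(OH)4]^2-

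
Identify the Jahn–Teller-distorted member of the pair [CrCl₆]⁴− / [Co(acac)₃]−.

[CrCl₆]⁴−

[CrCl₆]⁴−: Each chloride is −1; balancing the −4 overall charge requires Cr(II). Group 6 minus oxidation state 2 gives a d⁴ configuration. Chloride is a weak-field ligand for a first-row metal, so the complex is high-spin. The t₂g³e_g¹ (high-spin) configuration has an unevenly filled e_g set; the Jahn–Teller theorem predicts a tetragonal distortion (typically axial elongation) to lift the degeneracy.
[Co(acac)₃]−: Ligand charges: each acetylacetonate is −1. With an overall charge of −1 the cobalt centre must be in the +2 oxidation state. Cobalt is a group-9 element; Co(II) is therefore d⁷. Acetylacetonate is a weak-field ligand for a first-row metal, so the complex is high-spin. The d⁷ configuration leaves the e_g set evenly filled (or empty) — no strong Jahn–Teller driving force.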